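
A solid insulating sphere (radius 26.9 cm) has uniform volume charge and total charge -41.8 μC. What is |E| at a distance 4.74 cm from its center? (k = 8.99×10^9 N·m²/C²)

E ≈ 9.15×10^5 N/C

Symmetry ⇒ E = E(r) r̂. Gaussian sphere of radius r = 4.74 cm (r < R).
Only the charge within r is enclosed: Q_enc = Q·(r/R)³ = (-41.8 μC)·(4.74 cm/26.9 cm)³ = -2.287×10^-7 C.
Since E is radial and uniform over the Gaussian sphere, Φ = E·4πr² = Q_enc/ε₀.
E = k|Q_enc|/r² = (8.99×10^9)(2.287e-7)/(0.0474)² = 9.15e5 N/C.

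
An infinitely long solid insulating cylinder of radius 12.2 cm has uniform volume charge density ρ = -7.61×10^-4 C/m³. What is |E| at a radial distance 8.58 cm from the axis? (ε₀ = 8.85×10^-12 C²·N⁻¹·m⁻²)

3.69×10^6 N/C

By cylindrical symmetry E is radial; use a coaxial Gaussian cylinder of radius 8.58 cm and length L (r < R).
Enclosed charge per unit length: λ_enc = ρ·πr² = (-7.61e-4)π(0.0858)² = -1.76×10^-5 C/m.
Since E is radial and uniform over the curved surface, Φ = E·2πrL = Q_enc/ε₀ = λ_enc L/ε₀.
E = |λ_enc|/(2πε₀r) = (1.76e-5)/(2π·8.85×10^-12·0.0858) = 3.69×10^6 N/C.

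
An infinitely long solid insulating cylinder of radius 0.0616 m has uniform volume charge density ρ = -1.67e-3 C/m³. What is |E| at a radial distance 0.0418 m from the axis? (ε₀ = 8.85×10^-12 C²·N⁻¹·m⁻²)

Take a coaxial cylindrical Gaussian surface of radius r = 0.0418 m and length L (r < R).
Enclosed charge per unit length: λ_enc = ρ·πr² = (-1.67×10^-3)π(0.0418)² = -9.167×10^-6 C/m.
By Gauss's law (flux through the curved wall only), E·2πrL = λ_enc L/ε₀.
E = |λ_enc|/(2πε₀r) = (9.167e-6)/(2π·8.85×10^-12·0.0418) = 3.94e6 N/C.

|E| ≈ 3.94×10^6 N/C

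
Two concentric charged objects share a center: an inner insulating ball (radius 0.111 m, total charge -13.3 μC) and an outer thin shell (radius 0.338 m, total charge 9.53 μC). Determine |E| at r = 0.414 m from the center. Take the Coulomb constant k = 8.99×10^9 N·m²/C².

|E| = 1.98e5 N/C

Use a concentric Gaussian sphere at r = 0.414 m (r > 0.338 m, enclosing both).
Q_enc = (-13.3 μC) + (9.53 μC) = -3.77×10^-6 C.
Gauss's law: E·4πr² = Q_enc/ε₀.
E = k|Q_enc|/r² = (8.99×10^9)(3.77e-6)/(0.414)² = 1.98×10^5 N/C.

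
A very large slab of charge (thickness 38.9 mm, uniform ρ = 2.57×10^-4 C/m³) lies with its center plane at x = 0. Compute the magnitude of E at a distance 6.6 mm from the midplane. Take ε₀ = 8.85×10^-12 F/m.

|E| ≈ 1.92e5 N/C

By symmetry E is perpendicular to the slab. A Gaussian pillbox from −6.6 mm to +6.6 mm (face area A) lies entirely within the slab.
Q_enc = ρ·(2x)·A and flux = 2EA, so 2EA = 2ρxA/ε₀ ⇒ E = |ρ|x/ε₀.
E = (2.57e-4)(0.0066)/(8.85×10^-12) = 1.92×10^5 N/C.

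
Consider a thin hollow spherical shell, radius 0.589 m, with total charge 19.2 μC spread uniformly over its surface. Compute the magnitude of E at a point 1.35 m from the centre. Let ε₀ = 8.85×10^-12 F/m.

By spherical symmetry E is radial; choose a Gaussian sphere of radius r = 1.35 m (r > 0.589 m).
The entire shell is enclosed: Q_enc = 1.92×10^-5 C.
Gauss's law: E·4πr² = Q_enc/ε₀.
E = |Q_enc|/(4πε₀r²) = (1.92×10^-5)/(4π·8.85×10^-12·(1.35)²) = 9.47×10^4 N/C.

E = 9.47×10^4 N/C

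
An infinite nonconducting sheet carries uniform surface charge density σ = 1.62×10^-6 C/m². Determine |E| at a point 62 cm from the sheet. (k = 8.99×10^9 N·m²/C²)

9.15×10^4 V/m

The symmetry is planar: E is normal to the sheet and the same magnitude on both sides. Take a pillbox straddling the sheet with end-cap area A.
Only the two end caps contribute flux: Φ = 2EA. With Q_enc = σA, Gauss's law gives E = |σ|/(2ε₀).
E = 2πk|σ| = 2π(8.99×10^9)(1.62e-6) = 9.15e4 N/C.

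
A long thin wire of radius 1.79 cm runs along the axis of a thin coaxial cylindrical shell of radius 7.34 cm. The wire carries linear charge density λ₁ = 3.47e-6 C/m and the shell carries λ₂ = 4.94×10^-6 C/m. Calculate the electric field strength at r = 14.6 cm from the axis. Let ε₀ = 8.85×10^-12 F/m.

|E| = 1.04×10^6 V/m

Choose a coaxial cylinder of radius r = 14.6 cm (arbitrary length L) as the Gaussian surface (r > 7.34 cm, enclosing both).
λ_enc = λ₁ + λ₂ = (3.47×10^-6) + (4.94×10^-6) = 8.41×10^-6 C/m.
Applying ∮E·dA = Q_enc/ε₀ with the end caps contributing no flux:
E = |λ_enc|/(2πε₀r) = (8.41×10^-6)/(2π·8.85×10^-12·0.146) = 1.04e6 N/C.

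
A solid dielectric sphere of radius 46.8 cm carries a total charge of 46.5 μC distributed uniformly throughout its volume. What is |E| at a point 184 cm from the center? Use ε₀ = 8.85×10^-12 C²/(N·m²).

Symmetry ⇒ E = E(r) r̂. Gaussian sphere of radius r = 184 cm (r > R, so the entire charge is enclosed).
Q_enc = 46.5 μC = 4.65e-5 C.
Applying ∮E·dA = Q_enc/ε₀ with Φ = E(4πr²):
E = |Q_enc|/(4πε₀r²) = (4.65×10^-5)/(4π·8.85×10^-12·(1.84)²) = 1.23×10^5 N/C.

E = 1.23e5 N/C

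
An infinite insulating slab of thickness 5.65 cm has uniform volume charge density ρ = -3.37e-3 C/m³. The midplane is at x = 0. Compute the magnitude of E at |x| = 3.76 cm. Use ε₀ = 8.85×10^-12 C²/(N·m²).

The point |x| = 3.76 cm lies outside the slab (half-thickness 0.02825 m). A symmetric pillbox spanning the full slab encloses Q_enc = ρ·d·A.
Flux = 2EA ⇒ E = |ρ|d/(2ε₀), independent of distance outside.
E = (3.37e-3)(0.0565)/(2·8.85×10^-12) = 1.08e7 N/C.

|E| = 1.08×10^7 N/C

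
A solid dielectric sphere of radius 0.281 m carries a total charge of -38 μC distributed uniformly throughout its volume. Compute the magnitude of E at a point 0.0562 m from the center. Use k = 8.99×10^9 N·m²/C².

|E| ≈ 8.65e5 N/C

Use a concentric Gaussian sphere at r = 0.0562 m (r < R).
For a uniform sphere the enclosed fraction is (r/R)³, so Q_enc = (-38 μC)(0.0562/0.281)³ = -3.04e-7 C.
Gauss's law: E·4πr² = Q_enc/ε₀.
E = k|Q_enc|/r² = (8.99×10^9)(3.04×10^-7)/(0.0562)² = 8.65e5 N/C.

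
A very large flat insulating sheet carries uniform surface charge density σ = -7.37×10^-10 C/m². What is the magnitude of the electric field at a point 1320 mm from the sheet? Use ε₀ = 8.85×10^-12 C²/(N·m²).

E = 41.6 N/C

The symmetry is planar: E is normal to the sheet and the same magnitude on both sides. Take a pillbox straddling the sheet with end-cap area A.
Flux Φ = 2EA and Q_enc = σA, so 2EA = σA/ε₀ ⇒ E = |σ|/(2ε₀), independent of distance.
E = |σ|/(2ε₀) = (7.37e-10)/(2·8.85×10^-12) = 41.6 N/C.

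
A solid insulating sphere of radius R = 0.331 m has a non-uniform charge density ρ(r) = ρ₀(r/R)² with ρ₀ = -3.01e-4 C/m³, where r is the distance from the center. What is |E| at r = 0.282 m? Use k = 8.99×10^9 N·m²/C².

Take a concentric spherical Gaussian surface of radius r = 0.282 m (r < R).
Integrate the density: Q_enc = 4π ∫₀^r ρ₀(r'/R)^2 r'² dr' = 4πρ₀ r^5/(5·R²) = -1.231×10^-5 C.
Gauss's law: E·4πr² = Q_enc/ε₀.
E = k|Q_enc|/r² = (8.99×10^9)(1.231×10^-5)/(0.282)² = 1.39×10^6 N/C.

|E| ≈ 1.39×10^6 N/C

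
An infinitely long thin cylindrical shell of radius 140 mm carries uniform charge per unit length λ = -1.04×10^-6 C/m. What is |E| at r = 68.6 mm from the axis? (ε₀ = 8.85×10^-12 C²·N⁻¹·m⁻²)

Coaxial Gaussian cylinder, radius r = 68.6 mm, length L (r < 140 mm, inside the shell).
No charge is enclosed, so Gauss's law gives E·2πrL = 0 ⇒ E = 0.

|E| = 0 N/C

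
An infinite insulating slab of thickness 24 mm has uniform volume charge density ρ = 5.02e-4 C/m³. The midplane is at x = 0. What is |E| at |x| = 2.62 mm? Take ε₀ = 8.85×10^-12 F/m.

By symmetry E is perpendicular to the slab. A Gaussian pillbox from −2.62 mm to +2.62 mm (face area A) lies entirely within the slab.
Q_enc = ρ·(2x)·A and flux = 2EA, so 2EA = 2ρxA/ε₀ ⇒ E = |ρ|x/ε₀.
E = (5.02×10^-4)(0.00262)/(8.85×10^-12) = 1.49×10^5 N/C.

E ≈ 1.49×10^5 N/C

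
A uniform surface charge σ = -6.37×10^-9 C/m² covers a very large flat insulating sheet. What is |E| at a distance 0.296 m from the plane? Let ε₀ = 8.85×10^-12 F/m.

E ≈ 360 N/C

By planar symmetry E is perpendicular to the sheet and uniform; use a Gaussian pillbox with flat faces of area A on each side of the sheet.
Flux Φ = 2EA and Q_enc = σA, so 2EA = σA/ε₀ ⇒ E = |σ|/(2ε₀), independent of distance.
E = |σ|/(2ε₀) = (6.37e-9)/(2·8.85×10^-12) = 360 N/C.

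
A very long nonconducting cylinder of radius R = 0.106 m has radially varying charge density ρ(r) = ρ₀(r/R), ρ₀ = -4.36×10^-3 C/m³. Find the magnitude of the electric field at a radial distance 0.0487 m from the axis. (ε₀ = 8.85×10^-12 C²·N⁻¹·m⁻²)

|E| = 3.67e6 N/C

Take a coaxial cylindrical Gaussian surface of radius r = 0.0487 m and length L (r < R).
λ_enc = ∫₀^r ρ(r')·2πr' dr' = (2πρ₀/R)·r^3/3 = -9.95×10^-6 C/m.
Since E is radial and uniform over the curved surface, Φ = E·2πrL = Q_enc/ε₀ = λ_enc L/ε₀.
E = |λ_enc|/(2πε₀r) = (9.95e-6)/(2π·8.85×10^-12·0.0487) = 3.67e6 N/C.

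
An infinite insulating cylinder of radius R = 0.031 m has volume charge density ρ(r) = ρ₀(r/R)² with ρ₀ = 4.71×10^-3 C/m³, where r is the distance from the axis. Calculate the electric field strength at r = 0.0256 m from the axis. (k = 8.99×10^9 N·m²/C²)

|E| = 2.32e6 V/m

By cylindrical symmetry E is radial; use a coaxial Gaussian cylinder of radius 0.0256 m and length L (r < R).
λ_enc = ∫₀^r ρ(r')·2πr' dr' = (2πρ₀/R²)·r^4/4 = 3.307e-6 C/m.
Applying ∮E·dA = Q_enc/ε₀ with the end caps contributing no flux:
E = 2k|λ_enc|/r = 2(8.99×10^9)(3.307×10^-6)/(0.0256) = 2.32×10^6 N/C.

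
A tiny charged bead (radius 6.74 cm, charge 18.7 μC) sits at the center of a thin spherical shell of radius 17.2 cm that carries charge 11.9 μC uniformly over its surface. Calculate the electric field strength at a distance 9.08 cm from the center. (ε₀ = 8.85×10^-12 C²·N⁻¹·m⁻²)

E ≈ 2.04e7 N/C

Symmetry ⇒ E = E(r) r̂. Gaussian sphere of radius r = 9.08 cm (between the bodies, 6.74 cm < r < 17.2 cm).
The shell at 17.2 cm lies outside the Gaussian surface, so Q_enc = 18.7 μC = 1.87e-5 C.
By Gauss's law, ∮E·dA = E·4πr² = Q_enc/ε₀.
E = |Q_enc|/(4πε₀r²) = (1.87e-5)/(4π·8.85×10^-12·(0.0908)²) = 2.04×10^7 N/C.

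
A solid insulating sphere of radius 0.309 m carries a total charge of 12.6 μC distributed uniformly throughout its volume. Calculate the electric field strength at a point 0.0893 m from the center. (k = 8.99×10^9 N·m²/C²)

|E| ≈ 3.43×10^5 N/C

Symmetry ⇒ E = E(r) r̂. Gaussian sphere of radius r = 0.0893 m (r < R).
Only the charge within r is enclosed: Q_enc = Q·(r/R)³ = (12.6 μC)·(0.0893 m/0.309 m)³ = 3.041e-7 C.
Since E is radial and uniform over the Gaussian sphere, Φ = E·4πr² = Q_enc/ε₀.
E = k|Q_enc|/r² = (8.99×10^9)(3.041e-7)/(0.0893)² = 3.43×10^5 N/C.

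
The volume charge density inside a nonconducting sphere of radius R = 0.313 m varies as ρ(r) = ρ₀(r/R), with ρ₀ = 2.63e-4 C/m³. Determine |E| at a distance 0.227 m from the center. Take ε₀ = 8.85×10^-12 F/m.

E = 1.22×10^6 V/m

Symmetry ⇒ E = E(r) r̂. Gaussian sphere of radius r = 0.227 m (r < R).
Q_enc = ∫₀^r ρ(r')·4πr'² dr' = (4πρ₀/R) ∫₀^r r'^3 dr' = 4πρ₀ r^4/(4·R) = 7.009e-6 C.
Gauss's law: E·4πr² = Q_enc/ε₀.
E = |Q_enc|/(4πε₀r²) = (7.009×10^-6)/(4π·8.85×10^-12·(0.227)²) = 1.22×10^6 N/C.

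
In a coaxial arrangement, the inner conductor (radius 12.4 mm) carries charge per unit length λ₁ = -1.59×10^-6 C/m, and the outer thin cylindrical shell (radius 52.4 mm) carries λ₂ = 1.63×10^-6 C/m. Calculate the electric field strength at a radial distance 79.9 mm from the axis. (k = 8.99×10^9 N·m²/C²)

Take a coaxial cylindrical Gaussian surface of radius r = 79.9 mm and length L (r > 52.4 mm, enclosing both).
λ_enc = λ₁ + λ₂ = (-1.59e-6) + (1.63e-6) = 4.00×10^-8 C/m.
Applying ∮E·dA = Q_enc/ε₀ with the end caps contributing no flux:
E = 2k|λ_enc|/r = 2(8.99×10^9)(4.00×10^-8)/(0.0799) = 9.00×10^3 N/C.

|E| = 9.00×10^3 N/C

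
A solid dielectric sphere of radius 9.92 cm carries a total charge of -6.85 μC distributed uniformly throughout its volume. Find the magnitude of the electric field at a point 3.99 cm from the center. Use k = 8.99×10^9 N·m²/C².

Take a concentric spherical Gaussian surface of radius r = 3.99 cm (r < R).
For a uniform sphere the enclosed fraction is (r/R)³, so Q_enc = (-6.85 μC)(0.0399/0.0992)³ = -4.457×10^-7 C.
Gauss's law: E·4πr² = Q_enc/ε₀.
E = k|Q_enc|/r² = (8.99×10^9)(4.457×10^-7)/(0.0399)² = 2.52×10^6 N/C.

|E| ≈ 2.52×10^6 V/m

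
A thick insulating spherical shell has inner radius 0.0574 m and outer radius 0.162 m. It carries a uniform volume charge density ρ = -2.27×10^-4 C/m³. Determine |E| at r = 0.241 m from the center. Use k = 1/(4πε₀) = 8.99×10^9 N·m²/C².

E = 5.98e5 V/m

Take a concentric spherical Gaussian surface of radius r = 0.241 m (r > 0.162 m, enclosing the whole shell).
Q_enc = ρ·(4π/3)(b³ − a³) = (-2.27×10^-4)·(4π/3)·((0.162)³ − (0.0574)³) = -3.863e-6 C.
Applying ∮E·dA = Q_enc/ε₀ with Φ = E(4πr²):
E = k|Q_enc|/r² = (8.99×10^9)(3.863e-6)/(0.241)² = 5.98e5 N/C.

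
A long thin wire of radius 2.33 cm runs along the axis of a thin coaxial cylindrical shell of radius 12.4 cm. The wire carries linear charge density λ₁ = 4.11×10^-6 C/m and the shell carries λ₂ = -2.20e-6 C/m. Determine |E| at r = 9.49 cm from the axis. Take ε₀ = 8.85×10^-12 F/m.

Take a coaxial cylindrical Gaussian surface of radius r = 9.49 cm and length L (between the conductors, 2.33 cm < r < 12.4 cm).
The shell at 12.4 cm lies outside the Gaussian surface, so λ_enc = λ₁ = 4.11×10^-6 C/m.
Applying ∮E·dA = Q_enc/ε₀ with the end caps contributing no flux:
E = |λ_enc|/(2πε₀r) = (4.11×10^-6)/(2π·8.85×10^-12·0.0949) = 7.79×10^5 N/C.

7.79×10^5 N/C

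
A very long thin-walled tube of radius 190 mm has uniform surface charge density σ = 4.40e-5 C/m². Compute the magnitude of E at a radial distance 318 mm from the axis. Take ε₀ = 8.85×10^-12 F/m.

Choose a coaxial cylinder of radius r = 318 mm (arbitrary length L) as the Gaussian surface (r > 190 mm).
The whole shell is enclosed: λ_enc = σ·2πR = (4.40×10^-5)·2π·(0.19) = 5.253e-5 C/m.
Since E is radial and uniform over the curved surface, Φ = E·2πrL = Q_enc/ε₀ = λ_enc L/ε₀.
E = |λ_enc|/(2πε₀r) = (5.253×10^-5)/(2π·8.85×10^-12·0.318) = 2.97×10^6 N/C.

|E| ≈ 2.97×10^6 N/C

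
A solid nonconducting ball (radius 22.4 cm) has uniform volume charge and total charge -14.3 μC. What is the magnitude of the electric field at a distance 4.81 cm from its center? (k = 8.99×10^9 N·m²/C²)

|E| ≈ 5.50×10^5 V/m

Take a concentric spherical Gaussian surface of radius r = 4.81 cm (r < R).
For a uniform sphere the enclosed fraction is (r/R)³, so Q_enc = (-14.3 μC)(0.0481/0.224)³ = -1.416e-7 C.
Since E is radial and uniform over the Gaussian sphere, Φ = E·4πr² = Q_enc/ε₀.
E = k|Q_enc|/r² = (8.99×10^9)(1.416×10^-7)/(0.0481)² = 5.50×10^5 N/C.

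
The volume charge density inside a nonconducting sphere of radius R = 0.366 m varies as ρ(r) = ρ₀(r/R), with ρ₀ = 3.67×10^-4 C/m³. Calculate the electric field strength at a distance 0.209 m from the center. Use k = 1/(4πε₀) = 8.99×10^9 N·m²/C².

Symmetry ⇒ E = E(r) r̂. Gaussian sphere of radius r = 0.209 m (r < R).
Q_enc = ∫₀^r ρ(r')·4πr'² dr' = (4πρ₀/R) ∫₀^r r'^3 dr' = 4πρ₀ r^4/(4·R) = 6.011×10^-6 C.
Since E is radial and uniform over the Gaussian sphere, Φ = E·4πr² = Q_enc/ε₀.
E = k|Q_enc|/r² = (8.99×10^9)(6.011×10^-6)/(0.209)² = 1.24e6 N/C.

E = 1.24×10^6 V/m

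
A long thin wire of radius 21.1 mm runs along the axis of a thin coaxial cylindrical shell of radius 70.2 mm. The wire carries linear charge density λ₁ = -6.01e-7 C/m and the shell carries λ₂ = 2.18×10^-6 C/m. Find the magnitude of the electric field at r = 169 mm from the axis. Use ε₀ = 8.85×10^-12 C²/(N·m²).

By cylindrical symmetry E is radial; use a coaxial Gaussian cylinder of radius 169 mm and length L (r > 70.2 mm, enclosing both).
λ_enc = λ₁ + λ₂ = (-6.01×10^-7) + (2.18×10^-6) = 1.579×10^-6 C/m.
By Gauss's law (flux through the curved wall only), E·2πrL = λ_enc L/ε₀.
E = |λ_enc|/(2πε₀r) = (1.579e-6)/(2π·8.85×10^-12·0.169) = 1.68×10^5 N/C.

1.68×10^5 V/m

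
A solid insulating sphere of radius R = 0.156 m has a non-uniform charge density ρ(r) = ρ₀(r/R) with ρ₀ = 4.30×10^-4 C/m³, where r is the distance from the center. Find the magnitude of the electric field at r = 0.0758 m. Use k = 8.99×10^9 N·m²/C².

Symmetry ⇒ E = E(r) r̂. Gaussian sphere of radius r = 0.0758 m (r < R).
Q_enc = ∫₀^r ρ(r')·4πr'² dr' = (4πρ₀/R) ∫₀^r r'^3 dr' = 4πρ₀ r^4/(4·R) = 2.859×10^-7 C.
Since E is radial and uniform over the Gaussian sphere, Φ = E·4πr² = Q_enc/ε₀.
E = k|Q_enc|/r² = (8.99×10^9)(2.859×10^-7)/(0.0758)² = 4.47×10^5 N/C.

|E| = 4.47e5 V/m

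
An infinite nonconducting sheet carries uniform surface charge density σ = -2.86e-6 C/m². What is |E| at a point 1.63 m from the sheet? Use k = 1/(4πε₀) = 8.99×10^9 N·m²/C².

By planar symmetry E is perpendicular to the sheet and uniform; use a Gaussian pillbox with flat faces of area A on each side of the sheet.
Flux Φ = 2EA and Q_enc = σA, so 2EA = σA/ε₀ ⇒ E = |σ|/(2ε₀), independent of distance.
E = 2πk|σ| = 2π(8.99×10^9)(2.86×10^-6) = 1.62e5 N/C.

E = 1.62×10^5 V/m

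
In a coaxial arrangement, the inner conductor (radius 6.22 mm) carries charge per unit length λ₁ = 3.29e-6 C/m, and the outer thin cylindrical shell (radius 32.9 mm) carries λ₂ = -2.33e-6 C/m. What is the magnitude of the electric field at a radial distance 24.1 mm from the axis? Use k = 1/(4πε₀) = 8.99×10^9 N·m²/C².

Take a coaxial cylindrical Gaussian surface of radius r = 24.1 mm and length L (between the conductors, 6.22 mm < r < 32.9 mm).
The shell at 32.9 mm lies outside the Gaussian surface, so λ_enc = λ₁ = 3.29e-6 C/m.
By Gauss's law (flux through the curved wall only), E·2πrL = λ_enc L/ε₀.
E = 2k|λ_enc|/r = 2(8.99×10^9)(3.29e-6)/(0.0241) = 2.45×10^6 N/C.

|E| ≈ 2.45e6 V/m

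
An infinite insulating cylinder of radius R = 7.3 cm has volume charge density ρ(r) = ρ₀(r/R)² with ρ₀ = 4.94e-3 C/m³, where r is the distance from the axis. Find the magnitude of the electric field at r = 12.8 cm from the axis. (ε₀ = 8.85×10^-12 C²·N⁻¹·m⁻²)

Choose a coaxial cylinder of radius r = 12.8 cm (arbitrary length L) as the Gaussian surface (r > R, full charge per length enclosed).
λ_enc = 2π ∫₀^R ρ₀(r'/R)^2 r' dr' = 2πρ₀R²/4 = 4.135×10^-5 C/m.
Gauss's law: E·2πrL = λ_enc L/ε₀.
E = |λ_enc|/(2πε₀r) = (4.135×10^-5)/(2π·8.85×10^-12·0.128) = 5.81×10^6 N/C.

|E| = 5.81e6 V/m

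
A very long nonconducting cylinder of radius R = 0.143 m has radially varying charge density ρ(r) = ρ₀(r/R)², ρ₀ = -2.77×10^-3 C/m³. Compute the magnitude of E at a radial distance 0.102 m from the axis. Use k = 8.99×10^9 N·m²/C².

Take a coaxial cylindrical Gaussian surface of radius r = 0.102 m and length L (r < R).
λ_enc = ∫₀^r ρ(r')·2πr' dr' = (2πρ₀/R²)·r^4/4 = -2.303×10^-5 C/m.
By Gauss's law (flux through the curved wall only), E·2πrL = λ_enc L/ε₀.
E = 2k|λ_enc|/r = 2(8.99×10^9)(2.303×10^-5)/(0.102) = 4.06e6 N/C.

|E| = 4.06×10^6 V/m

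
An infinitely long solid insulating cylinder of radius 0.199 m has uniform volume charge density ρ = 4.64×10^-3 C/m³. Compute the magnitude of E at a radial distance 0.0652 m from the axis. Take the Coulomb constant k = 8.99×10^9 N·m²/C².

Take a coaxial cylindrical Gaussian surface of radius r = 0.0652 m and length L (r < R).
Enclosed charge per unit length: λ_enc = ρ·πr² = (4.64×10^-3)π(0.0652)² = 6.197×10^-5 C/m.
Gauss's law: E·2πrL = λ_enc L/ε₀.
E = 2k|λ_enc|/r = 2(8.99×10^9)(6.197×10^-5)/(0.0652) = 1.71e7 N/C.

|E| ≈ 1.71×10^7 N/C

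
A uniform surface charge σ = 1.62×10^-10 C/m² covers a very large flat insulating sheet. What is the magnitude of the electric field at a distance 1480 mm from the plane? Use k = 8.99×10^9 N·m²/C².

Choose a cylindrical pillbox piercing the sheet, end faces (area A) parallel to it.
Only the two end caps contribute flux: Φ = 2EA. With Q_enc = σA, Gauss's law gives E = |σ|/(2ε₀).
E = 2πk|σ| = 2π(8.99×10^9)(1.62e-10) = 9.15 N/C.

|E| ≈ 9.15 V/m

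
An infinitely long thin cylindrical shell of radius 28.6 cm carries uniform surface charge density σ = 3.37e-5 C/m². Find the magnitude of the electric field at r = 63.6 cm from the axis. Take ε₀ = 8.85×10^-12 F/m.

|E| = 1.71e6 N/C

Coaxial Gaussian cylinder, radius r = 63.6 cm, length L (r > 28.6 cm).
The whole shell is enclosed: λ_enc = σ·2πR = (3.37×10^-5)·2π·(0.286) = 6.056×10^-5 C/m.
By Gauss's law (flux through the curved wall only), E·2πrL = λ_enc L/ε₀.
E = |λ_enc|/(2πε₀r) = (6.056e-5)/(2π·8.85×10^-12·0.636) = 1.71×10^6 N/C.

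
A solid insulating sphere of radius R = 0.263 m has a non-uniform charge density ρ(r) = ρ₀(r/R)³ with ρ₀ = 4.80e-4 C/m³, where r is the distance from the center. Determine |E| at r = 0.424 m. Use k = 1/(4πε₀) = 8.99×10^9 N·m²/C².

E ≈ 9.15e5 N/C

Take a concentric spherical Gaussian surface of radius r = 0.424 m (r > R, all charge enclosed).
Q_enc = 4π ∫₀^R ρ₀(r'/R)^3 r'² dr' = 4πρ₀R³/6 = 1.829×10^-5 C.
Gauss's law: E·4πr² = Q_enc/ε₀.
E = k|Q_enc|/r² = (8.99×10^9)(1.829e-5)/(0.424)² = 9.15×10^5 N/C.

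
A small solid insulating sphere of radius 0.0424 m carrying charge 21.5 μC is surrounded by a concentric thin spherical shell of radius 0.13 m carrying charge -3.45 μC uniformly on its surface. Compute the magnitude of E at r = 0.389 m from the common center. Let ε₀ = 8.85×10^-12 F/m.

|E| = 1.07×10^6 N/C

Take a concentric spherical Gaussian surface of radius r = 0.389 m (r > 0.13 m, enclosing both).
Q_enc = (21.5 μC) + (-3.45 μC) = 1.805×10^-5 C.
By Gauss's law, ∮E·dA = E·4πr² = Q_enc/ε₀.
E = |Q_enc|/(4πε₀r²) = (1.805e-5)/(4π·8.85×10^-12·(0.389)²) = 1.07×10^6 N/C.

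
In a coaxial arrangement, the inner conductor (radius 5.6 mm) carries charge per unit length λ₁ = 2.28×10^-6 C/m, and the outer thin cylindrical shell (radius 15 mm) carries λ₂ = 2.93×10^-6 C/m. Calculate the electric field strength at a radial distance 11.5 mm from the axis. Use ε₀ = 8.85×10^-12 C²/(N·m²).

Coaxial Gaussian cylinder, radius r = 11.5 mm, length L (between the conductors, 5.6 mm < r < 15 mm).
The shell at 15 mm lies outside the Gaussian surface, so λ_enc = λ₁ = 2.28e-6 C/m.
Gauss's law: E·2πrL = λ_enc L/ε₀.
E = |λ_enc|/(2πε₀r) = (2.28×10^-6)/(2π·8.85×10^-12·0.0115) = 3.57×10^6 N/C.

E ≈ 3.57×10^6 N/C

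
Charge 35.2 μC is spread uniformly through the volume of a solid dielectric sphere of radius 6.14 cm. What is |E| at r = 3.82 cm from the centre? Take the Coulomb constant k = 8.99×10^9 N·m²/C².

E ≈ 5.22×10^7 V/m

By spherical symmetry E is radial; choose a Gaussian sphere of radius r = 3.82 cm (r < R).
Only the charge within r is enclosed: Q_enc = Q·(r/R)³ = (35.2 μC)·(3.82 cm/6.14 cm)³ = 8.477e-6 C.
Since E is radial and uniform over the Gaussian sphere, Φ = E·4πr² = Q_enc/ε₀.
E = k|Q_enc|/r² = (8.99×10^9)(8.477×10^-6)/(0.0382)² = 5.22e7 N/C.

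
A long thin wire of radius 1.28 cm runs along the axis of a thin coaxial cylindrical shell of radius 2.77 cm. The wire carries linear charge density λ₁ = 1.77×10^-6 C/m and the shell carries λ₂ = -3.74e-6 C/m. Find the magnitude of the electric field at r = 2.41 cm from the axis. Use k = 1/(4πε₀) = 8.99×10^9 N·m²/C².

Choose a coaxial cylinder of radius r = 2.41 cm (arbitrary length L) as the Gaussian surface (between the conductors, 1.28 cm < r < 2.77 cm).
The shell at 2.77 cm lies outside the Gaussian surface, so λ_enc = λ₁ = 1.77e-6 C/m.
Gauss's law: E·2πrL = λ_enc L/ε₀.
E = 2k|λ_enc|/r = 2(8.99×10^9)(1.77×10^-6)/(0.0241) = 1.32×10^6 N/C.

|E| ≈ 1.32e6 V/m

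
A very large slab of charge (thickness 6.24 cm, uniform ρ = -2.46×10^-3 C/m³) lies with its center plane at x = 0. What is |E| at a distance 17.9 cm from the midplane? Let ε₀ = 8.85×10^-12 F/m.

The point |x| = 17.9 cm lies outside the slab (half-thickness 0.0312 m). A symmetric pillbox spanning the full slab encloses Q_enc = ρ·d·A.
Flux = 2EA ⇒ E = |ρ|d/(2ε₀), independent of distance outside.
E = (2.46e-3)(0.0624)/(2·8.85×10^-12) = 8.67e6 N/C.

E = 8.67×10^6 N/C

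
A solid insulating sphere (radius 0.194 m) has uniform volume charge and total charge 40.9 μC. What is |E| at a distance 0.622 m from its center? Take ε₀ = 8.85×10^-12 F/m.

E = 9.51e5 V/m

Use a concentric Gaussian sphere at r = 0.622 m (r > R, so the entire charge is enclosed).
Q_enc = 40.9 μC = 4.09e-5 C.
Gauss's law: E·4πr² = Q_enc/ε₀.
E = |Q_enc|/(4πε₀r²) = (4.09×10^-5)/(4π·8.85×10^-12·(0.622)²) = 9.51×10^5 N/C.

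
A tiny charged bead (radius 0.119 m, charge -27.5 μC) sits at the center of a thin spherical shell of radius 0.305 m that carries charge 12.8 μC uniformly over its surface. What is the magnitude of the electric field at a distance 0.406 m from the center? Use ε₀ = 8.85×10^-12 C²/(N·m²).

8.02×10^5 V/m

By spherical symmetry E is radial; choose a Gaussian sphere of radius r = 0.406 m (r > 0.305 m, enclosing both).
Q_enc = (-27.5 μC) + (12.8 μC) = -1.47e-5 C.
Applying ∮E·dA = Q_enc/ε₀ with Φ = E(4πr²):
E = |Q_enc|/(4πε₀r²) = (1.47×10^-5)/(4π·8.85×10^-12·(0.406)²) = 8.02e5 N/C.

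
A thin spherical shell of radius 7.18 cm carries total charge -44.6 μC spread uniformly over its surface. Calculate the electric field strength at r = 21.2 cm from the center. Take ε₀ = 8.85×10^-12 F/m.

E = 8.92×10^6 N/C

Take a concentric spherical Gaussian surface of radius r = 21.2 cm (r > 7.18 cm).
The entire shell is enclosed: Q_enc = -4.46×10^-5 C.
By Gauss's law, ∮E·dA = E·4πr² = Q_enc/ε₀.
E = |Q_enc|/(4πε₀r²) = (4.46e-5)/(4π·8.85×10^-12·(0.212)²) = 8.92×10^6 N/C.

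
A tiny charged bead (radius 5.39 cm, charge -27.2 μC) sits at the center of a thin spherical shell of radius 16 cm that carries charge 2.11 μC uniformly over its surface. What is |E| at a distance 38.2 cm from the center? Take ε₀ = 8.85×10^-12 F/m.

E ≈ 1.55×10^6 V/m

Use a concentric Gaussian sphere at r = 38.2 cm (r > 16 cm, enclosing both).
Q_enc = (-27.2 μC) + (2.11 μC) = -2.509×10^-5 C.
Applying ∮E·dA = Q_enc/ε₀ with Φ = E(4πr²):
E = |Q_enc|/(4πε₀r²) = (2.509×10^-5)/(4π·8.85×10^-12·(0.382)²) = 1.55e6 N/C.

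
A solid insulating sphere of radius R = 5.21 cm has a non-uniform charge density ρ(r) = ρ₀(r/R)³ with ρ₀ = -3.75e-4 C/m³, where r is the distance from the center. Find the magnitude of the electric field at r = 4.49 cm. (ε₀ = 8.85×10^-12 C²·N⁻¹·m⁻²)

E = 2.03e5 N/C

Take a concentric spherical Gaussian surface of radius r = 4.49 cm (r < R).
Integrate the density: Q_enc = 4π ∫₀^r ρ₀(r'/R)^3 r'² dr' = 4πρ₀ r^6/(6·R³) = -4.55×10^-8 C.
Applying ∮E·dA = Q_enc/ε₀ with Φ = E(4πr²):
E = |Q_enc|/(4πε₀r²) = (4.55×10^-8)/(4π·8.85×10^-12·(0.0449)²) = 2.03×10^5 N/C.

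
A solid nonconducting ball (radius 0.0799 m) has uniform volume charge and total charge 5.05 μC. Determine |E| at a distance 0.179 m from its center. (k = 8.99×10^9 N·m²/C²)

Symmetry ⇒ E = E(r) r̂. Gaussian sphere of radius r = 0.179 m (r > R, so the entire charge is enclosed).
Q_enc = 5.05 μC = 5.05×10^-6 C.
Gauss's law: E·4πr² = Q_enc/ε₀.
E = k|Q_enc|/r² = (8.99×10^9)(5.05×10^-6)/(0.179)² = 1.42×10^6 N/C.

1.42×10^6 V/m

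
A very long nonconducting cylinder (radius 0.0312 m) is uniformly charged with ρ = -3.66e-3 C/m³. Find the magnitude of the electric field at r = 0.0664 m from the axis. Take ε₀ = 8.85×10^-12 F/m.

|E| ≈ 3.03e6 N/C

By cylindrical symmetry E is radial; use a coaxial Gaussian cylinder of radius 0.0664 m and length L (r > 0.0312 m, full cross-section enclosed).
λ_enc = ρ·πR² = (-3.66×10^-3)π(0.0312)² = -1.119×10^-5 C/m.
Since E is radial and uniform over the curved surface, Φ = E·2πrL = Q_enc/ε₀ = λ_enc L/ε₀.
E = |λ_enc|/(2πε₀r) = (1.119×10^-5)/(2π·8.85×10^-12·0.0664) = 3.03×10^6 N/C.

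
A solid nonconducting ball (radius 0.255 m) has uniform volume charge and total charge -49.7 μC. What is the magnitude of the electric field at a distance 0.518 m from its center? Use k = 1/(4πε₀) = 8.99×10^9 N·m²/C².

E ≈ 1.67×10^6 V/m

Take a concentric spherical Gaussian surface of radius r = 0.518 m (r > R, so the entire charge is enclosed).
Q_enc = -49.7 μC = -4.97×10^-5 C.
By Gauss's law, ∮E·dA = E·4πr² = Q_enc/ε₀.
E = k|Q_enc|/r² = (8.99×10^9)(4.97e-5)/(0.518)² = 1.67e6 N/C.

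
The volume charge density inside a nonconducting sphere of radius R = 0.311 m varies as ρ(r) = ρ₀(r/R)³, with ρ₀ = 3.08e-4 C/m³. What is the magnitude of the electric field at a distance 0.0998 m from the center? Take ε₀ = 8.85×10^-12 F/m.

Take a concentric spherical Gaussian surface of radius r = 0.0998 m (r < R).
Q_enc = ∫₀^r ρ(r')·4πr'² dr' = (4πρ₀/R³) ∫₀^r r'^5 dr' = 4πρ₀ r^6/(6·R³) = 2.119e-8 C.
Applying ∮E·dA = Q_enc/ε₀ with Φ = E(4πr²):
E = |Q_enc|/(4πε₀r²) = (2.119×10^-8)/(4π·8.85×10^-12·(0.0998)²) = 1.91e4 N/C.

E = 1.91e4 V/m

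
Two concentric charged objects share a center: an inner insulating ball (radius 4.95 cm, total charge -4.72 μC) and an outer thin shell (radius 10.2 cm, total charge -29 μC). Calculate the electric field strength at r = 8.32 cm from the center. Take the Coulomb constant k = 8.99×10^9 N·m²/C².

6.13×10^6 N/C

Use a concentric Gaussian sphere at r = 8.32 cm (between the bodies, 4.95 cm < r < 10.2 cm).
The shell at 10.2 cm lies outside the Gaussian surface, so Q_enc = -4.72 μC = -4.72e-6 C.
Applying ∮E·dA = Q_enc/ε₀ with Φ = E(4πr²):
E = k|Q_enc|/r² = (8.99×10^9)(4.72e-6)/(0.0832)² = 6.13×10^6 N/C.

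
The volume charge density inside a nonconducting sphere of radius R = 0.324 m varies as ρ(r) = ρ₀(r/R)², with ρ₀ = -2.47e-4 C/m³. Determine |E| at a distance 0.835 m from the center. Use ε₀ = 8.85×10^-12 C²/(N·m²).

Take a concentric spherical Gaussian surface of radius r = 0.835 m (r > R, all charge enclosed).
Q_enc = 4π ∫₀^R ρ₀(r'/R)^2 r'² dr' = 4πρ₀R³/5 = -2.111e-5 C.
Gauss's law: E·4πr² = Q_enc/ε₀.
E = |Q_enc|/(4πε₀r²) = (2.111×10^-5)/(4π·8.85×10^-12·(0.835)²) = 2.72e5 N/C.

E ≈ 2.72e5 N/C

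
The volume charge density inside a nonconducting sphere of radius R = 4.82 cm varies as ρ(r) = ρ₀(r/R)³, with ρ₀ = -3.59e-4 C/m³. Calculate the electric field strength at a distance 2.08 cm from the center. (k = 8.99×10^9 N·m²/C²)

Use a concentric Gaussian sphere at r = 2.08 cm (r < R).
Integrate the density: Q_enc = 4π ∫₀^r ρ₀(r'/R)^3 r'² dr' = 4πρ₀ r^6/(6·R³) = -5.437e-10 C.
By Gauss's law, ∮E·dA = E·4πr² = Q_enc/ε₀.
E = k|Q_enc|/r² = (8.99×10^9)(5.437e-10)/(0.0208)² = 1.13×10^4 N/C.

1.13×10^4 N/C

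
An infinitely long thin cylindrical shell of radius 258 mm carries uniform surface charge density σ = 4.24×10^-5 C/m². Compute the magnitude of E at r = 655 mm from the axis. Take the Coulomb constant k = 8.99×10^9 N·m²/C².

|E| = 1.89×10^6 N/C

By cylindrical symmetry E is radial; use a coaxial Gaussian cylinder of radius 655 mm and length L (r > 258 mm).
The whole shell is enclosed: λ_enc = σ·2πR = (4.24×10^-5)·2π·(0.258) = 6.873e-5 C/m.
Gauss's law: E·2πrL = λ_enc L/ε₀.
E = 2k|λ_enc|/r = 2(8.99×10^9)(6.873×10^-5)/(0.655) = 1.89e6 N/C.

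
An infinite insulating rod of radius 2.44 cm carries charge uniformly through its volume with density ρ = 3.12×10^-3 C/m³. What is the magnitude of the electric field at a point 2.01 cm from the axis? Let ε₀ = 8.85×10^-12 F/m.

By cylindrical symmetry E is radial; use a coaxial Gaussian cylinder of radius 2.01 cm and length L (r < R).
Charge inside radius r per length L is ρ·πr²·L, so λ_enc = ρπr² = 3.96e-6 C/m.
Applying ∮E·dA = Q_enc/ε₀ with the end caps contributing no flux:
E = |λ_enc|/(2πε₀r) = (3.96×10^-6)/(2π·8.85×10^-12·0.0201) = 3.54×10^6 N/C.

|E| ≈ 3.54×10^6 V/m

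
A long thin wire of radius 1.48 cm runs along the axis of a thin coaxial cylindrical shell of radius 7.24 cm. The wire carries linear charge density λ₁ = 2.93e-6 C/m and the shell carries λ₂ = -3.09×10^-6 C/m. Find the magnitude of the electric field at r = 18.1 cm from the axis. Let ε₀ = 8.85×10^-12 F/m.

Choose a coaxial cylinder of radius r = 18.1 cm (arbitrary length L) as the Gaussian surface (r > 7.24 cm, enclosing both).
λ_enc = λ₁ + λ₂ = (2.93×10^-6) + (-3.09×10^-6) = -1.60×10^-7 C/m.
By Gauss's law (flux through the curved wall only), E·2πrL = λ_enc L/ε₀.
E = |λ_enc|/(2πε₀r) = (1.60×10^-7)/(2π·8.85×10^-12·0.181) = 1.59×10^4 N/C.

|E| ≈ 1.59×10^4 N/C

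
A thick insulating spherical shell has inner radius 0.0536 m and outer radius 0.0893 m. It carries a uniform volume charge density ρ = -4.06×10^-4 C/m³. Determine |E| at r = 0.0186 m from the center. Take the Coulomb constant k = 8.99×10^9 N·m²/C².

|E| = 0 V/m

By spherical symmetry E is radial; choose a Gaussian sphere of radius r = 0.0186 m (r < 0.0536 m, inside the empty cavity).
Q_enc = 0 (all charge lies at larger r); Gauss's law gives E = 0.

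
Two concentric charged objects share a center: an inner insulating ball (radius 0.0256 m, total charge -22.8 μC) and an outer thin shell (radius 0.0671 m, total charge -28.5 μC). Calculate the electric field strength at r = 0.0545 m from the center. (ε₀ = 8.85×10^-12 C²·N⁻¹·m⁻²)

E = 6.90×10^7 N/C

Use a concentric Gaussian sphere at r = 0.0545 m (between the bodies, 0.0256 m < r < 0.0671 m).
The shell at 0.0671 m lies outside the Gaussian surface, so Q_enc = -22.8 μC = -2.28e-5 C.
Gauss's law: E·4πr² = Q_enc/ε₀.
E = |Q_enc|/(4πε₀r²) = (2.28×10^-5)/(4π·8.85×10^-12·(0.0545)²) = 6.90×10^7 N/C.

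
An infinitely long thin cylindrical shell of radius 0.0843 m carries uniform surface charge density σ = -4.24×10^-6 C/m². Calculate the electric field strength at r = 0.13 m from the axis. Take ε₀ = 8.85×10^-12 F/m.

|E| ≈ 3.11e5 V/m

Choose a coaxial cylinder of radius r = 0.13 m (arbitrary length L) as the Gaussian surface (r > 0.0843 m).
The whole shell is enclosed: λ_enc = σ·2πR = (-4.24×10^-6)·2π·(0.0843) = -2.246e-6 C/m.
Since E is radial and uniform over the curved surface, Φ = E·2πrL = Q_enc/ε₀ = λ_enc L/ε₀.
E = |λ_enc|/(2πε₀r) = (2.246×10^-6)/(2π·8.85×10^-12·0.13) = 3.11e5 N/C.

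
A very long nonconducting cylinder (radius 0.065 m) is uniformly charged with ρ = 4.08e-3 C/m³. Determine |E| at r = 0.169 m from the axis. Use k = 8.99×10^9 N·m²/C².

By cylindrical symmetry E is radial; use a coaxial Gaussian cylinder of radius 0.169 m and length L (r > 0.065 m, full cross-section enclosed).
λ_enc = ρ·πR² = (4.08e-3)π(0.065)² = 5.415×10^-5 C/m.
Since E is radial and uniform over the curved surface, Φ = E·2πrL = Q_enc/ε₀ = λ_enc L/ε₀.
E = 2k|λ_enc|/r = 2(8.99×10^9)(5.415×10^-5)/(0.169) = 5.76×10^6 N/C.

|E| = 5.76×10^6 N/C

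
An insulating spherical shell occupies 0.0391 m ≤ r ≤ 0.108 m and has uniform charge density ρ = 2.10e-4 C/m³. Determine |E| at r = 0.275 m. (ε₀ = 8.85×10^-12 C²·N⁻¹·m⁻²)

E ≈ 1.26×10^5 N/C

Symmetry ⇒ E = E(r) r̂. Gaussian sphere of radius r = 0.275 m (r > 0.108 m, enclosing the whole shell).
Q_enc = ρ·(4π/3)(b³ − a³) = (2.10×10^-4)·(4π/3)·((0.108)³ − (0.0391)³) = 1.056×10^-6 C.
Applying ∮E·dA = Q_enc/ε₀ with Φ = E(4πr²):
E = |Q_enc|/(4πε₀r²) = (1.056e-6)/(4π·8.85×10^-12·(0.275)²) = 1.26×10^5 N/C.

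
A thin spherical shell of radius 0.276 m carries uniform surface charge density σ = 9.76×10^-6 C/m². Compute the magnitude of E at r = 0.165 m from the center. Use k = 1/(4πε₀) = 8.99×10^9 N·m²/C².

|E| = 0 N/C

Symmetry ⇒ E = E(r) r̂. Gaussian sphere of radius r = 0.165 m (inside the shell, r < 0.276 m).
All the charge is outside the Gaussian surface: Q_enc = 0, hence E = 0 everywhere inside the shell.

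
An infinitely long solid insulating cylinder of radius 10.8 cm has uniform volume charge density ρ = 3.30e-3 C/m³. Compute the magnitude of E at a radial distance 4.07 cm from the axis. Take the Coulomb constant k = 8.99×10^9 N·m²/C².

E = 7.59×10^6 N/C

Choose a coaxial cylinder of radius r = 4.07 cm (arbitrary length L) as the Gaussian surface (r < R).
Charge inside radius r per length L is ρ·πr²·L, so λ_enc = ρπr² = 1.717×10^-5 C/m.
Since E is radial and uniform over the curved surface, Φ = E·2πrL = Q_enc/ε₀ = λ_enc L/ε₀.
E = 2k|λ_enc|/r = 2(8.99×10^9)(1.717e-5)/(0.0407) = 7.59×10^6 N/C.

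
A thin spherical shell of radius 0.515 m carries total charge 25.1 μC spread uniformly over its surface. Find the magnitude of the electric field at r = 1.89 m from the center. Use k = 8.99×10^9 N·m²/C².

Symmetry ⇒ E = E(r) r̂. Gaussian sphere of radius r = 1.89 m (r > 0.515 m).
The entire shell is enclosed: Q_enc = 2.51×10^-5 C.
Since E is radial and uniform over the Gaussian sphere, Φ = E·4πr² = Q_enc/ε₀.
E = k|Q_enc|/r² = (8.99×10^9)(2.51×10^-5)/(1.89)² = 6.32×10^4 N/C.

|E| ≈ 6.32e4 V/m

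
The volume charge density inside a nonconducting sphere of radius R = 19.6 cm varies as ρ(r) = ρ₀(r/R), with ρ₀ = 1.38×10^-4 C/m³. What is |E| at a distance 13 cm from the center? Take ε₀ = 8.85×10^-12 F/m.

By spherical symmetry E is radial; choose a Gaussian sphere of radius r = 13 cm (r < R).
Integrate the density: Q_enc = 4π ∫₀^r ρ₀(r'/R)^1 r'² dr' = 4πρ₀ r^4/(4·R) = 6.318e-7 C.
Applying ∮E·dA = Q_enc/ε₀ with Φ = E(4πr²):
E = |Q_enc|/(4πε₀r²) = (6.318e-7)/(4π·8.85×10^-12·(0.13)²) = 3.36×10^5 N/C.

3.36×10^5 V/m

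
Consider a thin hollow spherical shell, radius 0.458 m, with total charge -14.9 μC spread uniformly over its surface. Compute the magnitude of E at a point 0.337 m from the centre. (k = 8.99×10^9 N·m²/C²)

By spherical symmetry E is radial; choose a Gaussian sphere of radius r = 0.337 m (inside the shell, r < 0.458 m).
No charge lies within this surface, so Q_enc = 0 and Gauss's law gives E·4πr² = 0 ⇒ E = 0.

E = 0 (no enclosed charge)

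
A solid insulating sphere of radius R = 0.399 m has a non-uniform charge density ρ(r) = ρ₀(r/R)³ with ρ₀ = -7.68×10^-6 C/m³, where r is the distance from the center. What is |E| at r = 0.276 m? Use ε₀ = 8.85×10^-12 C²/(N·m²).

Take a concentric spherical Gaussian surface of radius r = 0.276 m (r < R).
Q_enc = ∫₀^r ρ(r')·4πr'² dr' = (4πρ₀/R³) ∫₀^r r'^5 dr' = 4πρ₀ r^6/(6·R³) = -1.119×10^-7 C.
Gauss's law: E·4πr² = Q_enc/ε₀.
E = |Q_enc|/(4πε₀r²) = (1.119×10^-7)/(4π·8.85×10^-12·(0.276)²) = 1.32×10^4 N/C.

1.32e4 V/m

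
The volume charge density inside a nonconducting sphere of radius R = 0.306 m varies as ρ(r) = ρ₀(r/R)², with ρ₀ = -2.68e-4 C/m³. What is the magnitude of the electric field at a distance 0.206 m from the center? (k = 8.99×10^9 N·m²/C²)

|E| ≈ 5.65e5 V/m

Use a concentric Gaussian sphere at r = 0.206 m (r < R).
Integrate the density: Q_enc = 4π ∫₀^r ρ₀(r'/R)^2 r'² dr' = 4πρ₀ r^5/(5·R²) = -2.669×10^-6 C.
Gauss's law: E·4πr² = Q_enc/ε₀.
E = k|Q_enc|/r² = (8.99×10^9)(2.669×10^-6)/(0.206)² = 5.65×10^5 N/C.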